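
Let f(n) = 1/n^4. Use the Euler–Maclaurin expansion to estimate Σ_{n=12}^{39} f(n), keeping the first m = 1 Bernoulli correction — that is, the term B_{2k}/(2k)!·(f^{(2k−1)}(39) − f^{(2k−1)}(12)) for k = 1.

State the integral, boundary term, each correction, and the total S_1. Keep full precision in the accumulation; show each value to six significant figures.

S_1 ≈ 0.000212947

The integral term ∫_12^39 1/x^4 dx = 0.000187282.
Endpoint term: (f(12) + f(39))/2 = (4.82253e-05 + 4.32257e-07)/2 = 2.43288e-05.
So far: 0.000211611.
k=1: B_{2}/(2)! × [f^{(1)}(39) − f^{(1)}(12)] = 1/12 × (-4.43340e-08 − (-1.60751e-05)) = 1.33590e-06.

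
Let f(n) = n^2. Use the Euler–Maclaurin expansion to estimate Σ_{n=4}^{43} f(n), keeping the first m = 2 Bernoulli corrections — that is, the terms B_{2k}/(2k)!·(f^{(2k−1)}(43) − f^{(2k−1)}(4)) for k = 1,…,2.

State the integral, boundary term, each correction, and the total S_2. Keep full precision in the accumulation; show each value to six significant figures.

∫_4^43 x^2 dx evaluates to 26481.0.
Endpoint term: (f(4) + f(43))/2 = (16.0000 + 1849.00)/2 = 932.500.
So far: 27413.5.
Order-1 term: 1/12 · (86.0000 − 8.00000) = 6.50000.
Running total after k=1: 27420.0.
Order-2 term: −1/720 · (0.00000 − 0.00000) = 0.00000.

S_2 ≈ 27420.0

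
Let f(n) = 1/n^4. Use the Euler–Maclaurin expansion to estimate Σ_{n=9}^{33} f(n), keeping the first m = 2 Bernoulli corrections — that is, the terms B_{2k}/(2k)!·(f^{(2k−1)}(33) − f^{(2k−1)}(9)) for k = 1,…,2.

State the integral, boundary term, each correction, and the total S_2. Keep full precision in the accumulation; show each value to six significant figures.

S_2 ≈ 0.000530203

∫_9^33 1/x^4 dx evaluates to 0.000447972.
Boundary: ½(f(9) + f(33)) = ½(0.000152416 + 8.43226e-07) = 7.66295e-05.
Integral + boundary = 0.000524601.
Order-1 term: 1/12 · (-1.02209e-07 − (-6.77404e-05)) = 5.63651e-06.
After k=1: 0.000530238.
Order-2 term: −1/720 · (-2.81568e-09 − (-2.50890e-05)) = -3.48419e-08.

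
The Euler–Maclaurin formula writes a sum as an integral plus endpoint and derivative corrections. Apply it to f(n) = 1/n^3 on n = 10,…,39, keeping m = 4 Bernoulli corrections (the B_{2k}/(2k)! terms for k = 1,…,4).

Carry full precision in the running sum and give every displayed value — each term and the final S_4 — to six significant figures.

Integral: ∫_10^39 1/x^3 dx = 0.00467127.
½[f(10) + f(39)] = ½[0.00100000 + 1.68580e-05] = 0.000508429.
So far: 0.00517970.
Correction k=1: B_{2}/2! · (f^{(1)}(39) − f^{(1)}(10)) = 1/12 · (-1.29677e-06 − (-0.000300000)) = 2.48919e-05.
Partial sum through k=1: 0.00520459.
Correction k=2: B_{4}/4! · (f^{(3)}(39) − f^{(3)}(10)) = −1/720 · (-1.70515e-08 − (-6.00000e-05)) = -8.33097e-08.
Partial sum through k=2: 0.00520451.
Correction k=3: B_{6}/6! · (f^{(5)}(39) − f^{(5)}(10)) = 1/30240 · (-4.70851e-10 − (-2.52000e-05)) = 8.33318e-10.
Partial sum through k=3: 0.00520451.
Correction k=4: B_{8}/8! · (f^{(7)}(39) − f^{(7)}(10)) = −1/1209600 · (-2.22888e-11 − (-1.81440e-05)) = -1.50000e-11.

S_4 ≈ 0.00520451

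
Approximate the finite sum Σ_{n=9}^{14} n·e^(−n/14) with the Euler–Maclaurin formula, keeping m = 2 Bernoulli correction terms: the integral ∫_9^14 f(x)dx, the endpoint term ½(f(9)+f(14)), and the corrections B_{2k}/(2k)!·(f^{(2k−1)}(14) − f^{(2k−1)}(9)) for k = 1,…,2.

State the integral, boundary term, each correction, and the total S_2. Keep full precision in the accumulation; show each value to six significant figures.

S_2 ≈ 30.0206

∫_9^14 x·e^(−x/14) dx evaluates to 25.0950.
Boundary: ½(f(9) + f(14)) = ½(4.73209 + 5.15031) = 4.94120.
So far: 30.0362.
k=1: B_{2}/(2)! × [f^{(1)}(14) − f^{(1)}(9)] = 1/12 × (0.00000 − 0.187781) = -0.0156485.
Running total after k=1: 30.0206.
k=2: B_{4}/(4)! × [f^{(3)}(14) − f^{(3)}(9)] = −1/720 × (0.00375387 − 0.00632325) = 3.56858e-06.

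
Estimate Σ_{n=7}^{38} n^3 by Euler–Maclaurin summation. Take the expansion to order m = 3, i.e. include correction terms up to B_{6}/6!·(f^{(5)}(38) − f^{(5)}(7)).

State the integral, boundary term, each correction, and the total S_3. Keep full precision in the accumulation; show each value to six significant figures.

∫_7^38 x^3 dx evaluates to 520684.
Boundary: ½(f(7) + f(38)) = ½(343.000 + 54872.0) = 27607.5.
Integral + boundary = 548291.
Correction k=1: B_{2}/2! · (f^{(1)}(38) − f^{(1)}(7)) = 1/12 · (4332.00 − 147.000) = 348.750.
After k=1: 548640.
Correction k=2: B_{4}/4! · (f^{(3)}(38) − f^{(3)}(7)) = −1/720 · (6.00000 − 6.00000) = 0.00000.
After k=2: 548640.
Correction k=3: B_{6}/6! · (f^{(5)}(38) − f^{(5)}(7)) = 1/30240 · (0.00000 − 0.00000) = 0.00000.

S_3 ≈ 548640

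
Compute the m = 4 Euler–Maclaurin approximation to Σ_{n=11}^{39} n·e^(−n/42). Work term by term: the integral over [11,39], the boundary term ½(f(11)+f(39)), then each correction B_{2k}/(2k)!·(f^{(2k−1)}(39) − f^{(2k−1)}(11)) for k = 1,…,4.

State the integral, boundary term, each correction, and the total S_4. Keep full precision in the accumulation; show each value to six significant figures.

S_4 ≈ 380.797

Integral: ∫_11^39 x·e^(−x/42) dx = 368.904.
Boundary: ½(f(11) + f(39)) = ½(8.46543 + 15.4096) = 11.9375.
Running total after boundary: 380.842.
k=1: B_{2}/(2)! × [f^{(1)}(39) − f^{(1)}(11)] = 1/12 × (0.0282227 − 0.568027) = -0.0449837.
Running total after k=1: 380.797.
k=2: B_{4}/(4)! × [f^{(3)}(39) − f^{(3)}(11)] = −1/720 × (0.000463979 − 0.00119456) = 1.01469e-06.
Running total after k=2: 380.797.
k=3: B_{6}/(6)! × [f^{(5)}(39) − f^{(5)}(11)] = 1/30240 × (5.16983e-07 − 1.17183e-06) = -2.16548e-11.
Running total after k=3: 380.797.
k=4: B_{8}/(8)! × [f^{(7)}(39) − f^{(7)}(11)] = −1/1209600 × (4.37041e-10 − 9.44708e-10) = 4.19699e-16.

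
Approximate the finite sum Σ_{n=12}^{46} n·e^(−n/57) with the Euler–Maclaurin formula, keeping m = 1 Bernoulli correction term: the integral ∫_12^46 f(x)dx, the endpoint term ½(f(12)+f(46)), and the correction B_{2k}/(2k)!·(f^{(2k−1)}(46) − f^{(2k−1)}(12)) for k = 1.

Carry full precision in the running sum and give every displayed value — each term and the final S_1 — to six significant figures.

∫_12^46 x·e^(−x/57) dx evaluates to 566.788.
Endpoint term: (f(12) + f(46))/2 = (9.72189 + 20.5246)/2 = 15.1232.
Integral + boundary = 581.911.
k=1: B_{2}/(2)! × [f^{(1)}(46) − f^{(1)}(12)] = 1/12 × (0.0861062 − 0.639598) = -0.0461243.

S_1 ≈ 581.865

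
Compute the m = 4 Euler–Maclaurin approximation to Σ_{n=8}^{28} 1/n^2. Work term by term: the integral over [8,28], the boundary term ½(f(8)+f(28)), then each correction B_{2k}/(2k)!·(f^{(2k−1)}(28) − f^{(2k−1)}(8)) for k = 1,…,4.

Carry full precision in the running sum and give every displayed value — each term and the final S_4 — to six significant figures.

The integral term ∫_8^28 1/x^2 dx = 0.0892857.
½[f(8) + f(28)] = ½[0.0156250 + 0.00127551] = 0.00845026.
So far: 0.0977360.
Order-1 term: 1/12 · (-9.11079e-05 − (-0.00390625)) = 0.000317929.
Partial sum through k=1: 0.0980539.
Order-2 term: −1/720 · (-1.39451e-06 − (-0.000732422)) = -1.01532e-06.
Partial sum through k=2: 0.0980529.
Order-3 term: 1/30240 · (-5.33613e-08 − (-0.000343323)) = 1.13515e-08.
Partial sum through k=3: 0.0980529.
Order-4 term: −1/1209600 · (-3.81152e-09 − (-0.000300407)) = -2.48350e-10.

S_4 ≈ 0.0980529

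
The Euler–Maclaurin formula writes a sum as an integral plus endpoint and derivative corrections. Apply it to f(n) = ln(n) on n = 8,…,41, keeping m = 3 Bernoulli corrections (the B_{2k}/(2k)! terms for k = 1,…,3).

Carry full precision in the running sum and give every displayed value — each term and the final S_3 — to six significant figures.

S_3 ≈ 105.509

Integral: ∫_8^41 ln(x) dx = 102.621.
Boundary: ½(f(8) + f(41)) = ½(2.07944 + 3.71357) = 2.89651.
So far: 105.517.
Order-1 term: 1/12 · (0.0243902 − 0.125000) = -0.00838415.
Running total after k=1: 105.509.
Order-2 term: −1/720 · (2.90187e-05 − 0.00390625) = 5.38504e-06.
Running total after k=2: 105.509.
Order-3 term: 1/30240 · (2.07153e-07 − 0.000732422) = -2.42134e-08.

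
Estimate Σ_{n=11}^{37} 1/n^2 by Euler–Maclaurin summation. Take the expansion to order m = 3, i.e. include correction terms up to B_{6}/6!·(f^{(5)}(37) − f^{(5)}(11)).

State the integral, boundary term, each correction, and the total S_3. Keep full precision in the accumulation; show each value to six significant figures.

S_3 ≈ 0.0685012

∫_11^37 1/x^2 dx evaluates to 0.0638821.
½[f(11) + f(37)] = ½[0.00826446 + 0.000730460] = 0.00449746.
Integral + boundary = 0.0683795.
k=1: B_{2}/(2)! × [f^{(1)}(37) − f^{(1)}(11)] = 1/12 × (-3.94843e-05 − (-0.00150263)) = 0.000121929.
Running total after k=1: 0.0685015.
k=2: B_{4}/(4)! × [f^{(3)}(37) − f^{(3)}(11)] = −1/720 × (-3.46101e-07 − (-0.000149021)) = -2.06493e-07.
Running total after k=2: 0.0685012.
k=3: B_{6}/(6)! × [f^{(5)}(37) − f^{(5)}(11)] = 1/30240 × (-7.58439e-09 − (-3.69474e-05)) = 1.22155e-09.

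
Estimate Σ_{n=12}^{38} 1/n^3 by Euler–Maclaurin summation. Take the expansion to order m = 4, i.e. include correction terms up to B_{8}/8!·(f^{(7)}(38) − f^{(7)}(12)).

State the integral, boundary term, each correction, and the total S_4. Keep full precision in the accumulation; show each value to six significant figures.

∫_12^38 1/x^3 dx evaluates to 0.00312596.
Boundary: ½(f(12) + f(38)) = ½(0.000578704 + 1.82242e-05) = 0.000298464.
Running total after boundary: 0.00342443.
Order-1 term: 1/12 · (-1.43876e-06 − (-0.000144676)) = 1.19364e-05.
Partial sum through k=1: 0.00343636.
Order-2 term: −1/720 · (-1.99274e-08 − (-2.00939e-05)) = -2.78805e-08.
Partial sum through k=2: 0.00343633.
Order-3 term: 1/30240 · (-5.79605e-10 − (-5.86071e-06)) = 1.93788e-10.
Partial sum through k=3: 0.00343633.
Order-4 term: −1/1209600 · (-2.88999e-11 − (-2.93036e-06)) = -2.42256e-12.

S_4 ≈ 0.00343633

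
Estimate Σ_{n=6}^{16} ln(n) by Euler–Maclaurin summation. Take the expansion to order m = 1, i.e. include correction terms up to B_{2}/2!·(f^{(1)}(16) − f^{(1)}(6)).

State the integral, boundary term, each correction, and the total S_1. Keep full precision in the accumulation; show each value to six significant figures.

S_1 ≈ 25.8844

The integral term ∫_6^16 ln(x) dx = 23.6109.
Endpoint term: (f(6) + f(16))/2 = (1.79176 + 2.77259)/2 = 2.28217.
Integral + boundary = 25.8930.
k=1: B_{2}/(2)! × [f^{(1)}(16) − f^{(1)}(6)] = 1/12 × (0.0625000 − 0.166667) = -0.00868056.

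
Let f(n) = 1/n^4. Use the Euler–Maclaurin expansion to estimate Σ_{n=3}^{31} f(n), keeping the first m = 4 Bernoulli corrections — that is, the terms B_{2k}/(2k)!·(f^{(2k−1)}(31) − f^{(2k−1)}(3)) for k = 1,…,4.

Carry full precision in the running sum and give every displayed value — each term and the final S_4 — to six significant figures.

Integral: ∫_3^31 1/x^4 dx = 0.0123345.
Boundary: ½(f(3) + f(31)) = ½(0.0123457 + 1.08281e-06) = 0.00617338.
Running total after boundary: 0.0185079.
Correction k=1: B_{2}/2! · (f^{(1)}(31) − f^{(1)}(3)) = 1/12 · (-1.39718e-07 − (-0.0164609)) = 0.00137173.
Running total after k=1: 0.0198796.
Correction k=2: B_{4}/4! · (f^{(3)}(31) − f^{(3)}(3)) = −1/720 · (-4.36164e-09 − (-0.0548697)) = -7.62079e-05.
Running total after k=2: 0.0198034.
Correction k=3: B_{6}/6! · (f^{(5)}(31) − f^{(5)}(3)) = 1/30240 · (-2.54164e-10 − (-0.341411)) = 1.12901e-05.
Running total after k=3: 0.0198147.
Correction k=4: B_{8}/8! · (f^{(7)}(31) − f^{(7)}(3)) = −1/1209600 · (-2.38031e-11 − (-3.41411)) = -2.82251e-06.

S_4 ≈ 0.0198119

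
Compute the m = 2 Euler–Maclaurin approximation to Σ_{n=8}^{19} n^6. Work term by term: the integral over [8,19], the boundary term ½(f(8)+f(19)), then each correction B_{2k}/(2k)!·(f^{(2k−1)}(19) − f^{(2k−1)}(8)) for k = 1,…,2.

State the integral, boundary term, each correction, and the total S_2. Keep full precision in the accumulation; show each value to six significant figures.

∫_8^19 x^6 dx evaluates to 1.27396e+08.
Boundary: ½(f(8) + f(19)) = ½(262144 + 4.70459e+07) = 2.36540e+07.
Running total after boundary: 1.51050e+08.
k=1: B_{2}/(2)! × [f^{(1)}(19) − f^{(1)}(8)] = 1/12 × (1.48566e+07 − 196608) = 1.22167e+06.
Partial sum through k=1: 1.52272e+08.
k=2: B_{4}/(4)! × [f^{(3)}(19) − f^{(3)}(8)] = −1/720 × (823080 − 61440.0) = -1057.83.

S_2 ≈ 1.52271e+08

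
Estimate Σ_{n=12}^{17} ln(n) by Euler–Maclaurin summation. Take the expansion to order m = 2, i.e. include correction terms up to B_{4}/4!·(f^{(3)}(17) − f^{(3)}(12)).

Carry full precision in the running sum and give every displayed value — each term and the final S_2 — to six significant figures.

∫_12^17 ln(x) dx evaluates to 13.3457.
½[f(12) + f(17)] = ½[2.48491 + 2.83321] = 2.65906.
So far: 16.0048.
Order-1 term: 1/12 · (0.0588235 − 0.0833333) = -0.00204248.
Partial sum through k=1: 16.0028.
Order-2 term: −1/720 · (0.000407083 − 0.00115741) = 1.04212e-06.

S_2 ≈ 16.0028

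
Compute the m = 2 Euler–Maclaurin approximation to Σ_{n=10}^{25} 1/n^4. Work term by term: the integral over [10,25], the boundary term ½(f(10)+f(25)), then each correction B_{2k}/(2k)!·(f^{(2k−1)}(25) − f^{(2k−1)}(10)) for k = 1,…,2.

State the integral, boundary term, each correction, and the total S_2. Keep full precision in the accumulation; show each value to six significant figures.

∫_10^25 1/x^4 dx evaluates to 0.000312000.
Boundary: ½(f(10) + f(25)) = ½(0.000100000 + 2.56000e-06) = 5.12800e-05.
Integral + boundary = 0.000363280.
Order-1 term: 1/12 · (-4.09600e-07 − (-4.00000e-05)) = 3.29920e-06.
Partial sum through k=1: 0.000366579.
Order-2 term: −1/720 · (-1.96608e-08 − (-1.20000e-05)) = -1.66394e-08.

S_2 ≈ 0.000366563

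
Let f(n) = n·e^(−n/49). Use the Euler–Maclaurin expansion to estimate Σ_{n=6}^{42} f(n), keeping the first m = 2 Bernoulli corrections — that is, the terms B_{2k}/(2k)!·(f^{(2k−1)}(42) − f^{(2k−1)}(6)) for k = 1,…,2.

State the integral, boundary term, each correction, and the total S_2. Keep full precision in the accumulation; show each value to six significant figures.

S_2 ≈ 503.632

∫_6^42 x·e^(−x/49) dx evaluates to 492.126.
½[f(6) + f(42)] = ½[5.30851 + 17.8237] = 11.5661.
Integral + boundary = 503.692.
Correction k=1: B_{2}/2! · (f^{(1)}(42) − f^{(1)}(6)) = 1/12 · (0.0606247 − 0.776414) = -0.0596491.
After k=1: 503.632.
Correction k=2: B_{4}/4! · (f^{(3)}(42) − f^{(3)}(6)) = −1/720 · (0.000378747 − 0.00106036) = 9.46681e-07.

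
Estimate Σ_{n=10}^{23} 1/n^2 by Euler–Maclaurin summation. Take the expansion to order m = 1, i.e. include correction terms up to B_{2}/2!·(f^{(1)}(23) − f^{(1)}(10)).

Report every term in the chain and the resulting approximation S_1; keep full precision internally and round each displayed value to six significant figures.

S_1 ≈ 0.0626199

The integral term ∫_10^23 1/x^2 dx = 0.0565217.
Endpoint term: (f(10) + f(23))/2 = (0.0100000 + 0.00189036)/2 = 0.00594518.
Integral + boundary = 0.0624669.
k=1: B_{2}/(2)! × [f^{(1)}(23) − f^{(1)}(10)] = 1/12 × (-0.000164379 − (-0.00200000)) = 0.000152968.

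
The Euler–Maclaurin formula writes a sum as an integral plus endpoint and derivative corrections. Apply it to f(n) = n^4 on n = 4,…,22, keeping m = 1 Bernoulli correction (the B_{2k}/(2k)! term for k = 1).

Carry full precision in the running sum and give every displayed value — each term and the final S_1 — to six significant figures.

S_1 ≈ 1.15131e+06

Integral: ∫_4^22 x^4 dx = 1.03052e+06.
Endpoint term: (f(4) + f(22))/2 = (256.000 + 234256)/2 = 117256.
So far: 1.14778e+06.
k=1: B_{2}/(2)! × [f^{(1)}(22) − f^{(1)}(4)] = 1/12 × (42592.0 − 256.000) = 3528.00.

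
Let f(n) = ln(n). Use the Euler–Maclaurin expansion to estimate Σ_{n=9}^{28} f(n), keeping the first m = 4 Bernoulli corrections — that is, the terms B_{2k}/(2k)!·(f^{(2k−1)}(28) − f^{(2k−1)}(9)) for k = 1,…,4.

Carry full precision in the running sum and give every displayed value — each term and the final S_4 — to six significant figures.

Integral: ∫_9^28 ln(x) dx = 54.5267.
Boundary: ½(f(9) + f(28)) = ½(2.19722 + 3.33220) = 2.76471.
Running total after boundary: 57.2914.
Correction k=1: B_{2}/2! · (f^{(1)}(28) − f^{(1)}(9)) = 1/12 · (0.0357143 − 0.111111) = -0.00628307.
Running total after k=1: 57.2851.
Correction k=2: B_{4}/4! · (f^{(3)}(28) − f^{(3)}(9)) = −1/720 · (9.11079e-05 − 0.00274348) = 3.68386e-06.
Running total after k=2: 57.2851.
Correction k=3: B_{6}/6! · (f^{(5)}(28) − f^{(5)}(9)) = 1/30240 · (1.39451e-06 − 0.000406442) = -1.33944e-08.
Running total after k=3: 57.2851.
Correction k=4: B_{8}/8! · (f^{(7)}(28) − f^{(7)}(9)) = −1/1209600 · (5.33613e-08 − 0.000150534) = 1.24405e-10.

S_4 ≈ 57.2851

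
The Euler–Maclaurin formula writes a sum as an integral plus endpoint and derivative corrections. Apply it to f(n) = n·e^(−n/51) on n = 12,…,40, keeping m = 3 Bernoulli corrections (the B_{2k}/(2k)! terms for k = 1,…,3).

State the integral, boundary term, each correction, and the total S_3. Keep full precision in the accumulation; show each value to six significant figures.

The integral term ∫_12^40 x·e^(−x/51) dx = 421.052.
Endpoint term: (f(12) + f(40))/2 = (9.48406 + 18.2573)/2 = 13.8707.
Integral + boundary = 434.923.
Order-1 term: 1/12 · (0.0984463 − 0.604376) = -0.0421608.
Running total after k=1: 434.881.
Order-2 term: −1/720 · (0.000388817 − 0.000840082) = 6.26757e-07.
Running total after k=2: 434.881.
Order-3 term: 1/30240 · (2.84423e-07 − 5.56632e-07) = -9.00164e-12.

S_3 ≈ 434.881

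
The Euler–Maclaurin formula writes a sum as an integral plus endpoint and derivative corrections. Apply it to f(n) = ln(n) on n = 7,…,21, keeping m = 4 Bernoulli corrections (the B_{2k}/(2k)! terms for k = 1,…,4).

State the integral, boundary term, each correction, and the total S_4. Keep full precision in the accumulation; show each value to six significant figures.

S_4 ≈ 38.8009

∫_7^21 ln(x) dx evaluates to 36.3136.
Endpoint term: (f(7) + f(21))/2 = (1.94591 + 3.04452)/2 = 2.49522.
Integral + boundary = 38.8088.
k=1: B_{2}/(2)! × [f^{(1)}(21) − f^{(1)}(7)] = 1/12 × (0.0476190 − 0.142857) = -0.00793651.
Running total after k=1: 38.8009.
k=2: B_{4}/(4)! × [f^{(3)}(21) − f^{(3)}(7)] = −1/720 × (0.000215959 − 0.00583090) = 7.79853e-06.
Running total after k=2: 38.8009.
k=3: B_{6}/(6)! × [f^{(5)}(21) − f^{(5)}(7)] = 1/30240 × (5.87645e-06 − 0.00142798) = -4.70271e-08.
Running total after k=3: 38.8009.
k=4: B_{8}/(8)! × [f^{(7)}(21) − f^{(7)}(7)] = −1/1209600 × (3.99758e-07 − 0.000874271) = 7.22447e-10.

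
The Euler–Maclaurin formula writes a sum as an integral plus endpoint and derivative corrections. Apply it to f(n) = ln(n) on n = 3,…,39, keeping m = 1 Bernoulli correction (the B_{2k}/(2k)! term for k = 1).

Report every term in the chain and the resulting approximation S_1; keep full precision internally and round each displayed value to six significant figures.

S_1 ≈ 105.939

∫_3^39 ln(x) dx evaluates to 103.583.
Boundary: ½(f(3) + f(39)) = ½(1.09861 + 3.66356) = 2.38109.
Integral + boundary = 105.964.
Correction k=1: B_{2}/2! · (f^{(1)}(39) − f^{(1)}(3)) = 1/12 · (0.0256410 − 0.333333) = -0.0256410.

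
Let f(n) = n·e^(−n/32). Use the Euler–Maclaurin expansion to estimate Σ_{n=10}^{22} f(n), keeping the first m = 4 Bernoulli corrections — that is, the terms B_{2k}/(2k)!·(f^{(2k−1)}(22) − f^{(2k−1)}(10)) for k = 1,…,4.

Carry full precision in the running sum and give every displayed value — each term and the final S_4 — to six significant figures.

Integral: ∫_10^22 x·e^(−x/32) dx = 114.398.
½[f(10) + f(22)] = ½[7.31616 + 11.0623] = 9.18923.
So far: 123.588.
k=1: B_{2}/(2)! × [f^{(1)}(22) − f^{(1)}(10)] = 1/12 × (0.157135 − 0.502986) = -0.0288209.
Partial sum through k=1: 123.559.
k=2: B_{4}/(4)! × [f^{(3)}(22) − f^{(3)}(10)] = −1/720 × (0.00113554 − 0.00192013) = 1.08971e-06.
Partial sum through k=2: 123.559.
k=3: B_{6}/(6)! × [f^{(5)}(22) − f^{(5)}(10)] = 1/30240 × (2.06801e-06 − 3.27058e-06) = -3.97676e-11.
Partial sum through k=3: 123.559.
k=4: B_{8}/(8)! × [f^{(7)}(22) − f^{(7)}(10)] = −1/1209600 × (2.95613e-09 − 4.55666e-09) = 1.32319e-15.

S_4 ≈ 123.559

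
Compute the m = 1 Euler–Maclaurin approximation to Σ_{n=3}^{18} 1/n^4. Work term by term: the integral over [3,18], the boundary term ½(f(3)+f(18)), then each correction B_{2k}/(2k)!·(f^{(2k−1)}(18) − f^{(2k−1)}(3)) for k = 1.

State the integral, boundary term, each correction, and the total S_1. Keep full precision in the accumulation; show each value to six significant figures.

S_1 ≈ 0.0198377

The integral term ∫_3^18 1/x^4 dx = 0.0122885.
Boundary: ½(f(3) + f(18)) = ½(0.0123457 + 9.52599e-06) = 0.00617760.
So far: 0.0184661.
k=1: B_{2}/(2)! × [f^{(1)}(18) − f^{(1)}(3)] = 1/12 × (-2.11689e-06 − (-0.0164609)) = 0.00137157.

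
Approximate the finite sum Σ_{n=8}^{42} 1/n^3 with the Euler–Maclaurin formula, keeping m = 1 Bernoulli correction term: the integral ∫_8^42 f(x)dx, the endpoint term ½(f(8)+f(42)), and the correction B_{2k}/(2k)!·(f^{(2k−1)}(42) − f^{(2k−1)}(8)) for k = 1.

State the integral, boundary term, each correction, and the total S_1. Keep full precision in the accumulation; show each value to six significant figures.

∫_8^42 1/x^3 dx evaluates to 0.00752905.
½[f(8) + f(42)] = ½[0.00195312 + 1.34975e-05] = 0.000983311.
So far: 0.00851236.
k=1: B_{2}/(2)! × [f^{(1)}(42) − f^{(1)}(8)] = 1/12 × (-9.64104e-07 − (-0.000732422)) = 6.09548e-05.

S_1 ≈ 0.00857332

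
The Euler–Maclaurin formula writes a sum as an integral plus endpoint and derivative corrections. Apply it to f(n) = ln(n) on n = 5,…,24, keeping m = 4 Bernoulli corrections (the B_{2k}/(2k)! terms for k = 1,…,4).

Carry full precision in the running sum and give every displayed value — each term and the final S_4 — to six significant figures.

S_4 ≈ 51.6067

∫_5^24 ln(x) dx evaluates to 49.2261.
Endpoint term: (f(5) + f(24))/2 = (1.60944 + 3.17805)/2 = 2.39375.
Running total after boundary: 51.6198.
k=1: B_{2}/(2)! × [f^{(1)}(24) − f^{(1)}(5)] = 1/12 × (0.0416667 − 0.200000) = -0.0131944.
Partial sum through k=1: 51.6067.
k=2: B_{4}/(4)! × [f^{(3)}(24) − f^{(3)}(5)] = −1/720 × (0.000144676 − 0.0160000) = 2.20213e-05.
Partial sum through k=2: 51.6067.
k=3: B_{6}/(6)! × [f^{(5)}(24) − f^{(5)}(5)] = 1/30240 × (3.01408e-06 − 0.00768000) = -2.53869e-07.
Partial sum through k=3: 51.6067.
k=4: B_{8}/(8)! × [f^{(7)}(24) − f^{(7)}(5)] = −1/1209600 × (1.56983e-07 − 0.00921600) = 7.61892e-09.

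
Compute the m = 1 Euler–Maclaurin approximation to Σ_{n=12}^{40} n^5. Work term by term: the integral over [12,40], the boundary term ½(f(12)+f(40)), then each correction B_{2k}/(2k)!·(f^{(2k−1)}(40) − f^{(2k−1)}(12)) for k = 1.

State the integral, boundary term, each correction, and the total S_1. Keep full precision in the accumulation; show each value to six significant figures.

S_1 ≈ 7.34551e+08

Integral: ∫_12^40 x^5 dx = 6.82169e+08.
½[f(12) + f(40)] = ½[248832 + 1.02400e+08] = 5.13244e+07.
Running total after boundary: 7.33493e+08.
Correction k=1: B_{2}/2! · (f^{(1)}(40) − f^{(1)}(12)) = 1/12 · (1.28000e+07 − 103680) = 1.05803e+06.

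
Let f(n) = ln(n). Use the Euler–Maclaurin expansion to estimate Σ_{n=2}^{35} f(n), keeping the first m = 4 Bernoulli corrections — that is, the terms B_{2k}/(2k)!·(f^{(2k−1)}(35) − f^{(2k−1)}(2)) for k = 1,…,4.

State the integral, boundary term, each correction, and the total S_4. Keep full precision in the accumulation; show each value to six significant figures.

The integral term ∫_2^35 ln(x) dx = 90.0509.
½[f(2) + f(35)] = ½[0.693147 + 3.55535] = 2.12425.
So far: 92.1751.
k=1: B_{2}/(2)! × [f^{(1)}(35) − f^{(1)}(2)] = 1/12 × (0.0285714 − 0.500000) = -0.0392857.
Partial sum through k=1: 92.1358.
k=2: B_{4}/(4)! × [f^{(3)}(35) − f^{(3)}(2)] = −1/720 × (4.66472e-05 − 0.250000) = 0.000347157.
Partial sum through k=2: 92.1362.
k=3: B_{6}/(6)! × [f^{(5)}(35) − f^{(5)}(2)] = 1/30240 × (4.56952e-07 − 0.750000) = -2.48016e-05.
Partial sum through k=3: 92.1362.
k=4: B_{8}/(8)! × [f^{(7)}(35) − f^{(7)}(2)] = −1/1209600 × (1.11907e-08 − 5.62500) = 4.65030e-06.

S_4 ≈ 92.1362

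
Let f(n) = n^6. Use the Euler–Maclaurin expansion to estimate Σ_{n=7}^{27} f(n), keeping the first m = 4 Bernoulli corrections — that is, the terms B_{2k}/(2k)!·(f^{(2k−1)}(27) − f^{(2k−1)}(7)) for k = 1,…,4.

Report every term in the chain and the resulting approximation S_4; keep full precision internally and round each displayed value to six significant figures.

S_4 ≈ 1.69515e+09

∫_7^27 x^6 dx evaluates to 1.49422e+09.
½[f(7) + f(27)] = ½[117649 + 3.87420e+08] = 1.93769e+08.
Running total after boundary: 1.68799e+09.
Correction k=1: B_{2}/2! · (f^{(1)}(27) − f^{(1)}(7)) = 1/12 · (8.60934e+07 − 100842) = 7.16605e+06.
After k=1: 1.69515e+09.
Correction k=2: B_{4}/4! · (f^{(3)}(27) − f^{(3)}(7)) = −1/720 · (2.36196e+06 − 41160.0) = -3223.33.
After k=2: 1.69515e+09.
Correction k=3: B_{6}/6! · (f^{(5)}(27) − f^{(5)}(7)) = 1/30240 · (19440.0 − 5040.00) = 0.476190.
After k=3: 1.69515e+09.
Correction k=4: B_{8}/8! · (f^{(7)}(27) − f^{(7)}(7)) = −1/1209600 · (0.00000 − 0.00000) = 0.00000.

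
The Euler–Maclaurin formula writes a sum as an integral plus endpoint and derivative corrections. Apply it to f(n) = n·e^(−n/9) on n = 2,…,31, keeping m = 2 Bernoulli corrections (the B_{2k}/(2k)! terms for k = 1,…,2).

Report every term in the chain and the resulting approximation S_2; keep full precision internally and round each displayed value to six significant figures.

S_2 ≈ 69.0181

The integral term ∫_2^31 x·e^(−x/9) dx = 67.7809.
Boundary: ½(f(2) + f(31)) = ½(1.60147 + 0.989597) = 1.29554.
Integral + boundary = 69.0764.
k=1: B_{2}/(2)! × [f^{(1)}(31) − f^{(1)}(2)] = 1/12 × (-0.0780328 − 0.622796) = -0.0584024.
After k=1: 69.0180.
k=2: B_{4}/(4)! × [f^{(3)}(31) − f^{(3)}(2)] = −1/720 × (-0.000175158 − 0.0274601) = 3.83823e-05.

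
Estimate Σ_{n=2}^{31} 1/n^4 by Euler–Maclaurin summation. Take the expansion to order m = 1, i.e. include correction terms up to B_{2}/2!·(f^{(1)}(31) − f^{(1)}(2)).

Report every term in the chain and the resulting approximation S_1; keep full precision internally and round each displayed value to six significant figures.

The integral term ∫_2^31 1/x^4 dx = 0.0416555.
Endpoint term: (f(2) + f(31))/2 = (0.0625000 + 1.08281e-06)/2 = 0.0312505.
So far: 0.0729060.
Order-1 term: 1/12 · (-1.39718e-07 − (-0.125000)) = 0.0104167.

S_1 ≈ 0.0833227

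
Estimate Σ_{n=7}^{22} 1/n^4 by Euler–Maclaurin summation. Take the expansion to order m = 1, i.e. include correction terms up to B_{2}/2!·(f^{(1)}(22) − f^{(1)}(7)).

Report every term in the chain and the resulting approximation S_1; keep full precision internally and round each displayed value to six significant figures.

S_1 ≈ 0.00117066

Integral: ∫_7^22 1/x^4 dx = 0.000940513.
½[f(7) + f(22)] = ½[0.000416493 + 4.26883e-06] = 0.000210381.
So far: 0.00115089.
Correction k=1: B_{2}/2! · (f^{(1)}(22) − f^{(1)}(7)) = 1/12 · (-7.76152e-07 − (-0.000237996)) = 1.97683e-05.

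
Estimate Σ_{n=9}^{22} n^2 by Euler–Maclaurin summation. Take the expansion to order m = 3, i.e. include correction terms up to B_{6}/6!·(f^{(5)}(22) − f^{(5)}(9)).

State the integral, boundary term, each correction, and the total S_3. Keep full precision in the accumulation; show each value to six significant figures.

Integral: ∫_9^22 x^2 dx = 3306.33.
Endpoint term: (f(9) + f(22))/2 = (81.0000 + 484.000)/2 = 282.500.
Integral + boundary = 3588.83.
k=1: B_{2}/(2)! × [f^{(1)}(22) − f^{(1)}(9)] = 1/12 × (44.0000 − 18.0000) = 2.16667.
Partial sum through k=1: 3591.00.
k=2: B_{4}/(4)! × [f^{(3)}(22) − f^{(3)}(9)] = −1/720 × (0.00000 − 0.00000) = 0.00000.
Partial sum through k=2: 3591.00.
k=3: B_{6}/(6)! × [f^{(5)}(22) − f^{(5)}(9)] = 1/30240 × (0.00000 − 0.00000) = 0.00000.

S_3 ≈ 3591.00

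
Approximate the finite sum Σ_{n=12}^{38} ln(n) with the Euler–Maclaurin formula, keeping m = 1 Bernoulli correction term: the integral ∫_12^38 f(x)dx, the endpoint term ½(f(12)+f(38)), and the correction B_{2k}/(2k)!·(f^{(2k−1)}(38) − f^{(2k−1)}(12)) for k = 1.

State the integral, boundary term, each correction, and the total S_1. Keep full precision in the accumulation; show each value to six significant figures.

S_1 ≈ 85.4659

Integral: ∫_12^38 ln(x) dx = 82.4094.
Endpoint term: (f(12) + f(38))/2 = (2.48491 + 3.63759)/2 = 3.06125.
Integral + boundary = 85.4706.
k=1: B_{2}/(2)! × [f^{(1)}(38) − f^{(1)}(12)] = 1/12 × (0.0263158 − 0.0833333) = -0.00475146.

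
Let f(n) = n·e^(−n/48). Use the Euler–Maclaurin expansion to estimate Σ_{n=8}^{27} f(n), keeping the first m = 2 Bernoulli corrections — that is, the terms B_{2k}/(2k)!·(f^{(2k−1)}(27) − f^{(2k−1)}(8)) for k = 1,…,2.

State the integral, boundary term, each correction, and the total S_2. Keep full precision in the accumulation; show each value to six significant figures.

S_2 ≈ 235.165

The integral term ∫_8^27 x·e^(−x/48) dx = 224.125.
Endpoint term: (f(8) + f(27))/2 = (6.77185 + 15.3841)/2 = 11.0780.
So far: 235.203.
k=1: B_{2}/(2)! × [f^{(1)}(27) − f^{(1)}(8)] = 1/12 × (0.249280 − 0.705401) = -0.0380101.
Running total after k=1: 235.165.
k=2: B_{4}/(4)! × [f^{(3)}(27) − f^{(3)}(8)] = −1/720 × (0.000602798 − 0.00104096) = 6.08555e-07.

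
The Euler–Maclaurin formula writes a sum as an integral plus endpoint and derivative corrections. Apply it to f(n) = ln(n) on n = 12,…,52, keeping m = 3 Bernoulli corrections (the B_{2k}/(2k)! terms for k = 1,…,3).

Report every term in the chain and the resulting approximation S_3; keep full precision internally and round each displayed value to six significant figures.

Integral: ∫_12^52 ln(x) dx = 135.646.
Boundary: ½(f(12) + f(52)) = ½(2.48491 + 3.95124) = 3.21808.
Integral + boundary = 138.864.
Order-1 term: 1/12 · (0.0192308 − 0.0833333) = -0.00534188.
Partial sum through k=1: 138.859.
Order-2 term: −1/720 · (1.42239e-05 − 0.00115741) = 1.58775e-06.
Partial sum through k=2: 138.859.
Order-3 term: 1/30240 · (6.31240e-08 − 9.64506e-05) = -3.18742e-09.

S_3 ≈ 138.859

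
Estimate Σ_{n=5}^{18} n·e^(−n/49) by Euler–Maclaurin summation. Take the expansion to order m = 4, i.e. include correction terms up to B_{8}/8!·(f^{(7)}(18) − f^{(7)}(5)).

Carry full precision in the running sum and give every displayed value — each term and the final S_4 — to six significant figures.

S_4 ≈ 124.073

The integral term ∫_5^18 x·e^(−x/49) dx = 115.614.
Boundary: ½(f(5) + f(18)) = ½(4.51496 + 12.4662) = 8.49061.
Running total after boundary: 124.104.
Correction k=1: B_{2}/2! · (f^{(1)}(18) − f^{(1)}(5)) = 1/12 · (0.438156 − 0.810851) = -0.0310579.
Partial sum through k=1: 124.073.
Correction k=2: B_{4}/4! · (f^{(3)}(18) − f^{(3)}(5)) = −1/720 · (0.000759390 − 0.00108989) = 4.59034e-07.
Partial sum through k=2: 124.073.
Correction k=3: B_{6}/6! · (f^{(5)}(18) − f^{(5)}(5)) = 1/30240 · (5.56556e-07 − 7.67211e-07) = -6.96613e-12.
Partial sum through k=3: 124.073.
Correction k=4: B_{8}/8! · (f^{(7)}(18) − f^{(7)}(5)) = −1/1209600 · (3.31875e-10 − 4.50016e-10) = 9.76701e-17.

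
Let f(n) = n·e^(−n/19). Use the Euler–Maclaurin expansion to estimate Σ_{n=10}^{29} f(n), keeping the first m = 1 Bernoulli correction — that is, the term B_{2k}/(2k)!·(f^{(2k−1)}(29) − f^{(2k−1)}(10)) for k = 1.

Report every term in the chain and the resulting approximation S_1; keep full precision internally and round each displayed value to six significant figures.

S_1 ≈ 133.381

The integral term ∫_10^29 x·e^(−x/19) dx = 127.309.
Endpoint term: (f(10) + f(29))/2 = (5.90778 + 6.30271)/2 = 6.10524.
So far: 133.414.
k=1: B_{2}/(2)! × [f^{(1)}(29) − f^{(1)}(10)] = 1/12 × (-0.114387 − 0.279842) = -0.0328524.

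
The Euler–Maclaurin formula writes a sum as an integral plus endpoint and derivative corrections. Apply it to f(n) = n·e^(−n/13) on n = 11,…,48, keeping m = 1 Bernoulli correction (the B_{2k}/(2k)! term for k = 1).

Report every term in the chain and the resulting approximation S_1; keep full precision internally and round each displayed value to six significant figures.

The integral term ∫_11^48 x·e^(−x/13) dx = 114.110.
Boundary: ½(f(11) + f(48)) = ½(4.71968 + 1.19589) = 2.95779.
Integral + boundary = 117.068.
Order-1 term: 1/12 · (-0.0670773 − 0.0660095) = -0.0110906.

S_1 ≈ 117.057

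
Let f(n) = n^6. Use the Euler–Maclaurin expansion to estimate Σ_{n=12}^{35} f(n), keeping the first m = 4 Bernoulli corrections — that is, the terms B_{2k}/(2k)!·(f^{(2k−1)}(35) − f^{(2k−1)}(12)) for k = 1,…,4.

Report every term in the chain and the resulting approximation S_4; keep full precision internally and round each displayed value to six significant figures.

∫_12^35 x^6 dx evaluates to 9.18621e+09.
Boundary: ½(f(12) + f(35)) = ½(2.98598e+06 + 1.83827e+09) = 9.20626e+08.
Running total after boundary: 1.01068e+10.
Correction k=1: B_{2}/2! · (f^{(1)}(35) − f^{(1)}(12)) = 1/12 · (3.15131e+08 − 1.49299e+06) = 2.61365e+07.
Partial sum through k=1: 1.01330e+10.
Correction k=2: B_{4}/4! · (f^{(3)}(35) − f^{(3)}(12)) = −1/720 · (5.14500e+06 − 207360) = -6857.83.
Partial sum through k=2: 1.01330e+10.
Correction k=3: B_{6}/6! · (f^{(5)}(35) − f^{(5)}(12)) = 1/30240 · (25200.0 − 8640.00) = 0.547619.
Partial sum through k=3: 1.01330e+10.
Correction k=4: B_{8}/8! · (f^{(7)}(35) − f^{(7)}(12)) = −1/1209600 · (0.00000 − 0.00000) = 0.00000.

S_4 ≈ 1.01330e+10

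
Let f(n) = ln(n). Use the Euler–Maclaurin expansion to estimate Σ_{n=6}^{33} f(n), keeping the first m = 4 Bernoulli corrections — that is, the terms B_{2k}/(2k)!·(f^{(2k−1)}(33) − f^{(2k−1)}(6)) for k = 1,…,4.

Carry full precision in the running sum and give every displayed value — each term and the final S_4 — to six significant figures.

S_4 ≈ 80.2670

Integral: ∫_6^33 ln(x) dx = 77.6342.
Endpoint term: (f(6) + f(33))/2 = (1.79176 + 3.49651)/2 = 2.64413.
Running total after boundary: 80.2783.
k=1: B_{2}/(2)! × [f^{(1)}(33) − f^{(1)}(6)] = 1/12 × (0.0303030 − 0.166667) = -0.0113636.
Partial sum through k=1: 80.2670.
k=2: B_{4}/(4)! × [f^{(3)}(33) − f^{(3)}(6)] = −1/720 × (5.56529e-05 − 0.00925926) = 1.27828e-05.
Partial sum through k=2: 80.2670.
k=3: B_{6}/(6)! × [f^{(5)}(33) − f^{(5)}(6)] = 1/30240 × (6.13256e-07 − 0.00308642) = -1.02044e-07.
Partial sum through k=3: 80.2670.
k=4: B_{8}/(8)! × [f^{(7)}(33) − f^{(7)}(6)] = −1/1209600 × (1.68941e-08 − 0.00257202) = 2.12632e-09.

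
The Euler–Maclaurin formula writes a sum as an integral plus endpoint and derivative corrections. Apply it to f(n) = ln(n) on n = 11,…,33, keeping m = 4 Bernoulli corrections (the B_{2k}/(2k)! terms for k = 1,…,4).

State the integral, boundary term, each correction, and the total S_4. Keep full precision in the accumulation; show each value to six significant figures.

The integral term ∫_11^33 ln(x) dx = 67.0079.
Boundary: ½(f(11) + f(33)) = ½(2.39790 + 3.49651) = 2.94720.
So far: 69.9551.
k=1: B_{2}/(2)! × [f^{(1)}(33) − f^{(1)}(11)] = 1/12 × (0.0303030 − 0.0909091) = -0.00505051.
After k=1: 69.9501.
k=2: B_{4}/(4)! × [f^{(3)}(33) − f^{(3)}(11)] = −1/720 × (5.56529e-05 − 0.00150263) = 2.00969e-06.
After k=2: 69.9501.
k=3: B_{6}/(6)! × [f^{(5)}(33) − f^{(5)}(11)] = 1/30240 × (6.13256e-07 − 0.000149021) = -4.90767e-09.
After k=3: 69.9501.
k=4: B_{8}/(8)! × [f^{(7)}(33) − f^{(7)}(11)] = −1/1209600 × (1.68941e-08 − 3.69474e-05) = 3.05312e-11.

S_4 ≈ 69.9501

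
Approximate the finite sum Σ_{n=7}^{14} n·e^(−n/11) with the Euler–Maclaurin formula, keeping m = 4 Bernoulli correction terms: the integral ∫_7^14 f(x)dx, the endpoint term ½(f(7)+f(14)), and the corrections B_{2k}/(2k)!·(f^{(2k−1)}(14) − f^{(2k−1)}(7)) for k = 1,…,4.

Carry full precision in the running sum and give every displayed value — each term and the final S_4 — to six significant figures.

S_4 ≈ 31.5562

∫_7^14 x·e^(−x/11) dx evaluates to 27.7659.
½[f(7) + f(14)] = ½[3.70449 + 3.92093] = 3.81271.
Running total after boundary: 31.5786.
Order-1 term: 1/12 · (-0.0763818 − 0.192441) = -0.0224019.
Partial sum through k=1: 31.5562.
Order-2 term: −1/720 · (0.00399795 − 0.0103378) = 8.80528e-06.
Partial sum through k=2: 31.5562.
Order-3 term: 1/30240 · (7.12988e-05 − 0.000157728) = -2.85811e-09.
Partial sum through k=3: 31.5562.
Order-4 term: −1/1209600 · (9.05427e-07 − 1.90099e-06) = 8.23052e-13.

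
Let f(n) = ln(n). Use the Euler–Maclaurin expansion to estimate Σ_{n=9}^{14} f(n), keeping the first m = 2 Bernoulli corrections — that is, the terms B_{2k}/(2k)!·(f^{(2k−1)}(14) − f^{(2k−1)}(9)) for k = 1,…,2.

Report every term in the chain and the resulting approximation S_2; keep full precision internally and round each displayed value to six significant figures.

S_2 ≈ 14.5866

The integral term ∫_9^14 ln(x) dx = 12.1718.
½[f(9) + f(14)] = ½[2.19722 + 2.63906] = 2.41814.
Integral + boundary = 14.5899.
Order-1 term: 1/12 · (0.0714286 − 0.111111) = -0.00330688.
Running total after k=1: 14.5866.
Order-2 term: −1/720 · (0.000728863 − 0.00274348) = 2.79809e-06.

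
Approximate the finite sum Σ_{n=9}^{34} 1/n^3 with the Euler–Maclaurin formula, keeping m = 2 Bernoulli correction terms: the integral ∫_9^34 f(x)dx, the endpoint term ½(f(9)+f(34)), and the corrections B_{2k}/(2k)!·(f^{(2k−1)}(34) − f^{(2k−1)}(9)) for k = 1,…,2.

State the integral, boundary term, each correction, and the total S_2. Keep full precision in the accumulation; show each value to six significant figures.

S_2 ≈ 0.00647667

Integral: ∫_9^34 1/x^3 dx = 0.00574031.
½[f(9) + f(34)] = ½[0.00137174 + 2.54427e-05] = 0.000698592.
Running total after boundary: 0.00643891.
Correction k=1: B_{2}/2! · (f^{(1)}(34) − f^{(1)}(9)) = 1/12 · (-2.24494e-06 − (-0.000457247)) = 3.79169e-05.
Partial sum through k=1: 0.00647682.
Correction k=2: B_{4}/4! · (f^{(3)}(34) − f^{(3)}(9)) = −1/720 · (-3.88399e-08 − (-0.000112901)) = -1.56752e-07.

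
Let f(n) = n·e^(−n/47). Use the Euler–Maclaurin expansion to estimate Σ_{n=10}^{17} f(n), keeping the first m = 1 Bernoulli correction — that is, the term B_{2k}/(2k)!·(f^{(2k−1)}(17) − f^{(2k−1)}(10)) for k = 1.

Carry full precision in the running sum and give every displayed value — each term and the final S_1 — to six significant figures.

S_1 ≈ 80.4616

∫_10^17 x·e^(−x/47) dx evaluates to 70.5157.
Boundary: ½(f(10) + f(17)) = ½(8.08345 + 11.8403) = 9.96189.
Integral + boundary = 80.4776.
Correction k=1: B_{2}/2! · (f^{(1)}(17) − f^{(1)}(10)) = 1/12 · (0.444568 − 0.636357) = -0.0159824.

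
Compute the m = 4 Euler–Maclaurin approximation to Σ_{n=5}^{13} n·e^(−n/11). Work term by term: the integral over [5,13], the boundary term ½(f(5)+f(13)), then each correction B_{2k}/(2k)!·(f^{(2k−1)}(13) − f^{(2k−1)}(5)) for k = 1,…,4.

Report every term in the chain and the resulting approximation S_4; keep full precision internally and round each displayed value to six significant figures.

Integral: ∫_5^13 x·e^(−x/11) dx = 30.7394.
½[f(5) + f(13)] = ½[3.17368 + 3.98737] = 3.58052.
So far: 34.3199.
Order-1 term: 1/12 · (-0.0557674 − 0.346220) = -0.0334989.
Running total after k=1: 34.2864.
Order-2 term: −1/720 · (0.00460887 − 0.0133528) = 1.21444e-05.
Running total after k=2: 34.2864.
Order-3 term: 1/30240 · (7.99887e-05 − 0.000197061) = -3.87143e-09.
Running total after k=3: 34.2864.
Order-4 term: −1/1209600 · (1.00734e-06 − 2.34519e-06) = 1.10603e-12.

S_4 ≈ 34.2864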